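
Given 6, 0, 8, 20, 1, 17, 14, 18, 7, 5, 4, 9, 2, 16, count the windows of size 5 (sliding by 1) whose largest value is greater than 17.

[6, 0, 8, 20, 1] → max 20  > 17 ✓
[0, 8, 20, 1, 17] → max 20  > 17 ✓
[8, 20, 1, 17, 14] → max 20  > 17 ✓
[20, 1, 17, 14, 18] → max 20  > 17 ✓
[1, 17, 14, 18, 7] → max 18  > 17 ✓
[17, 14, 18, 7, 5] → max 18  > 17 ✓
[14, 18, 7, 5, 4] → max 18  > 17 ✓
[18, 7, 5, 4, 9] → max 18  > 17 ✓
[7, 5, 4, 9, 2] → max 9
[5, 4, 9, 2, 16] → max 16
8 windows satisfy the condition.

8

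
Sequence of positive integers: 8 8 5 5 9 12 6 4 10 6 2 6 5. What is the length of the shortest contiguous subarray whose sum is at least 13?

add 8: running sum 8 < 13
add 8: shortest ending here [8, 8] sum 16, len 2
add 5: shortest ending here [8, 5] sum 13, len 2
add 5: shortest ending here [8, 5, 5] sum 18, len 3
add 9: shortest ending here [5, 9] sum 14, len 2
add 12: shortest ending here [9, 12] sum 21, len 2
add 6: shortest ending here [12, 6] sum 18, len 2
add 4: shortest ending here [12, 6, 4] sum 22, len 3
add 10: shortest ending here [4, 10] sum 14, len 2
add 6: shortest ending here [10, 6] sum 16, len 2
add 2: shortest ending here [10, 6, 2] sum 18, len 3
add 6: shortest ending here [6, 2, 6] sum 14, len 3
add 5: shortest ending here [2, 6, 5] sum 13, len 3
Shortest qualifying length: 2.

2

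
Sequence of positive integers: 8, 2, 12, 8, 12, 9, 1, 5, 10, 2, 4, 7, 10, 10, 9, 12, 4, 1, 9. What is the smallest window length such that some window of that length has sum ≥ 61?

add 8: running sum 8 < 61
add 2: running sum 10 < 61
add 12: running sum 22 < 61
add 8: running sum 30 < 61
add 12: running sum 42 < 61
add 9: running sum 51 < 61
add 1: running sum 52 < 61
add 5: running sum 57 < 61
add 10: shortest ending here [8, 2, 12, 8, 12, 9, 1, 5, 10] sum 67, len 9
add 2: shortest ending here [2, 12, 8, 12, 9, 1, 5, 10, 2] sum 61, len 9
add 4: shortest ending here [12, 8, 12, 9, 1, 5, 10, 2, 4] sum 63, len 9
add 7: shortest ending here [12, 8, 12, 9, 1, 5, 10, 2, 4, 7] sum 70, len 10
add 10: shortest ending here [8, 12, 9, 1, 5, 10, 2, 4, 7, 10] sum 68, len 10
add 10: shortest ending here [12, 9, 1, 5, 10, 2, 4, 7, 10, 10] sum 70, len 10
add 9: shortest ending here [9, 1, 5, 10, 2, 4, 7, 10, 10, 9] sum 67, len 10
add 12: shortest ending here [10, 2, 4, 7, 10, 10, 9, 12] sum 64, len 8
add 4: shortest ending here [10, 2, 4, 7, 10, 10, 9, 12, 4] sum 68, len 9
add 1: shortest ending here [10, 2, 4, 7, 10, 10, 9, 12, 4, 1] sum 69, len 10
add 9: shortest ending here [7, 10, 10, 9, 12, 4, 1, 9] sum 62, len 8
Shortest qualifying length: 8.

8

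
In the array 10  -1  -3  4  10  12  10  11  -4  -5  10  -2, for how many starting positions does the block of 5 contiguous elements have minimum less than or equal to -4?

(10, -1, -3, 4, 10) → min -3
(-1, -3, 4, 10, 12) → min -3
(-3, 4, 10, 12, 10) → min -3
(4, 10, 12, 10, 11) → min 4
(10, 12, 10, 11, -4) → min -4  ≤ -4 ✓
(12, 10, 11, -4, -5) → min -5  ≤ -4 ✓
(10, 11, -4, -5, 10) → min -5  ≤ -4 ✓
(11, -4, -5, 10, -2) → min -5  ≤ -4 ✓
4 windows satisfy the condition.

4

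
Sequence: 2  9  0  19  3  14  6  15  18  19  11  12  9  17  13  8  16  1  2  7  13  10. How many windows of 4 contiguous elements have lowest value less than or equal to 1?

7

[2, 9, 0, 19] → min 0  ≤ 1 ✓
[9, 0, 19, 3] → min 0  ≤ 1 ✓
[0, 19, 3, 14] → min 0  ≤ 1 ✓
[19, 3, 14, 6] → min 3
[3, 14, 6, 15] → min 3
[14, 6, 15, 18] → min 6
[6, 15, 18, 19] → min 6
[15, 18, 19, 11] → min 11
[18, 19, 11, 12] → min 11
[19, 11, 12, 9] → min 9
[11, 12, 9, 17] → min 9
[12, 9, 17, 13] → min 9
[9, 17, 13, 8] → min 8
[17, 13, 8, 16] → min 8
[13, 8, 16, 1] → min 1  ≤ 1 ✓
[8, 16, 1, 2] → min 1  ≤ 1 ✓
[16, 1, 2, 7] → min 1  ≤ 1 ✓
[1, 2, 7, 13] → min 1  ≤ 1 ✓
[2, 7, 13, 10] → min 2
7 windows satisfy the condition.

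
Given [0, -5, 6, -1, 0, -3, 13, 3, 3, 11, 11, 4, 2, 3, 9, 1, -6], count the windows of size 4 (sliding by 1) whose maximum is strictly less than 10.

0 -5 6 -1 → max 6  < 10 ✓
-5 6 -1 0 → max 6  < 10 ✓
6 -1 0 -3 → max 6  < 10 ✓
-1 0 -3 13 → max 13
0 -3 13 3 → max 13
-3 13 3 3 → max 13
13 3 3 11 → max 13
3 3 11 11 → max 11
3 11 11 4 → max 11
11 11 4 2 → max 11
11 4 2 3 → max 11
4 2 3 9 → max 9  < 10 ✓
2 3 9 1 → max 9  < 10 ✓
3 9 1 -6 → max 9  < 10 ✓
6 windows satisfy the condition.

6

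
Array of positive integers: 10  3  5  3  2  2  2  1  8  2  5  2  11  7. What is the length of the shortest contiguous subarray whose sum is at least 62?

Extend right; whenever the sum reaches 62, record the length and shrink from the left:
add 10: running sum 10 < 62
add 3: running sum 13 < 62
add 5: running sum 18 < 62
add 3: running sum 21 < 62
add 2: running sum 23 < 62
add 2: running sum 25 < 62
add 2: running sum 27 < 62
add 1: running sum 28 < 62
add 8: running sum 36 < 62
add 2: running sum 38 < 62
add 5: running sum 43 < 62
add 2: running sum 45 < 62
add 11: running sum 56 < 62
end 13: [10, 3, 5, 3, 2, 2, 2, 1, 8, 2, 5, 2, 11, 7] sum 63, len 14
Shortest qualifying length: 14.

14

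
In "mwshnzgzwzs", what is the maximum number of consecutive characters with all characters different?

[m] len 1
[m, w] len 2
[m, w, s] len 3
[m, w, s, h] len 4
[m, w, s, h, n] len 5
[m, w, s, h, n, z] len 6
[m, w, s, h, n, z, g] len 7
[g, z] len 2
[g, z, w] len 3
[w, z] len 2
[w, z, s] len 3
Longest all-distinct length: 7.

7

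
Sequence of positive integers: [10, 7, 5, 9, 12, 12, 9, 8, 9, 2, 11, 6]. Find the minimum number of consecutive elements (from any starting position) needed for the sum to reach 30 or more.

Extend right; whenever the sum reaches 30, record the length and shrink from the left:
add 10: running sum 10 < 30
add 7: running sum 17 < 30
add 5: running sum 22 < 30
end 3: [10, 7, 5, 9] sum 31, len 4
end 4: [7, 5, 9, 12] sum 33, len 4
end 5: [9, 12, 12] sum 33, len 3
end 6: [12, 12, 9] sum 33, len 3
end 7: [12, 12, 9, 8] sum 41, len 4
end 8: [12, 9, 8, 9] sum 38, len 4
end 9: [12, 9, 8, 9, 2] sum 40, len 5
end 10: [8, 9, 2, 11] sum 30, len 4
end 11: [8, 9, 2, 11, 6] sum 36, len 5
Shortest qualifying length: 3.

3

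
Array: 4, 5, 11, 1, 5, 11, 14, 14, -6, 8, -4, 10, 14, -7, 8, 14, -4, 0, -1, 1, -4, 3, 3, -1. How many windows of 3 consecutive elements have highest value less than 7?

[4, 5, 11] → max 11
[5, 11, 1] → max 11
[11, 1, 5] → max 11
[1, 5, 11] → max 11
[5, 11, 14] → max 14
[11, 14, 14] → max 14
[14, 14, -6] → max 14
[14, -6, 8] → max 14
[-6, 8, -4] → max 8
[8, -4, 10] → max 10
[-4, 10, 14] → max 14
[10, 14, -7] → max 14
[14, -7, 8] → max 14
[-7, 8, 14] → max 14
[8, 14, -4] → max 14
[14, -4, 0] → max 14
[-4, 0, -1] → max 0  < 7 ✓
[0, -1, 1] → max 1  < 7 ✓
[-1, 1, -4] → max 1  < 7 ✓
[1, -4, 3] → max 3  < 7 ✓
[-4, 3, 3] → max 3  < 7 ✓
[3, 3, -1] → max 3  < 7 ✓
6 windows satisfy the condition.

6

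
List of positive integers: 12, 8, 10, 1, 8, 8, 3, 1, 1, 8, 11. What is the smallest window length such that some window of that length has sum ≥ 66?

11

Extend right; whenever the sum reaches 66, record the length and shrink from the left:
add 12: running sum 12 < 66
add 8: running sum 20 < 66
add 10: running sum 30 < 66
add 1: running sum 31 < 66
add 8: running sum 39 < 66
add 8: running sum 47 < 66
add 3: running sum 50 < 66
add 1: running sum 51 < 66
add 1: running sum 52 < 66
add 8: running sum 60 < 66
end 10: [12, 8, 10, 1, 8, 8, 3, 1, 1, 8, 11] sum 71, len 11
Shortest qualifying length: 11.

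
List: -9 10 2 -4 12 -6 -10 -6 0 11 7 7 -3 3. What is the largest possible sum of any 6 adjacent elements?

-9 10 2 -4 12 -6 → sum 5
10 2 -4 12 -6 -10 → sum 4
2 -4 12 -6 -10 -6 → sum -12
-4 12 -6 -10 -6 0 → sum -14
12 -6 -10 -6 0 11 → sum 1
-6 -10 -6 0 11 7 → sum -4
-10 -6 0 11 7 7 → sum 9
-6 0 11 7 7 -3 → sum 16
0 11 7 7 -3 3 → sum 25
Largest of these is 25.

25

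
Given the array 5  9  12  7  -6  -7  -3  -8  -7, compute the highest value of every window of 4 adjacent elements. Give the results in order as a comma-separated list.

12, 12, 12, 7, -3, -3

Sliding a size-4 window across the 9 values:
5 9 12 7 → max 12
9 12 7 -6 → max 12
12 7 -6 -7 → max 12
7 -6 -7 -3 → max 7
-6 -7 -3 -8 → max -3
-7 -3 -8 -7 → max -3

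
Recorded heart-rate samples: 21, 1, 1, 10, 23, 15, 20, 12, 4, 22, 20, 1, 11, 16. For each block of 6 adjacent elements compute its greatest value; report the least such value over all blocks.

21 1 1 10 23 15 → max 23
1 1 10 23 15 20 → max 23
1 10 23 15 20 12 → max 23
10 23 15 20 12 4 → max 23
23 15 20 12 4 22 → max 23
15 20 12 4 22 20 → max 22
20 12 4 22 20 1 → max 22
12 4 22 20 1 11 → max 22
4 22 20 1 11 16 → max 22
Least of these is 22.

22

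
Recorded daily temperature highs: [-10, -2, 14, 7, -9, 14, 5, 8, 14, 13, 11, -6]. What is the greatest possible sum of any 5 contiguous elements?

54

-10 -2 14 7 -9 → sum 0
-2 14 7 -9 14 → sum 24
14 7 -9 14 5 → sum 31
7 -9 14 5 8 → sum 25
-9 14 5 8 14 → sum 32
14 5 8 14 13 → sum 54
5 8 14 13 11 → sum 51
8 14 13 11 -6 → sum 40
Greatest of these is 54.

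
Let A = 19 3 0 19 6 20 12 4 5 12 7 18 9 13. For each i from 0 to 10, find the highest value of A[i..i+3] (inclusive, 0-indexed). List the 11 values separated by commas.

[19, 3, 0, 19] → max 19
[3, 0, 19, 6] → max 19
[0, 19, 6, 20] → max 20
[19, 6, 20, 12] → max 20
[6, 20, 12, 4] → max 20
[20, 12, 4, 5] → max 20
[12, 4, 5, 12] → max 12
[4, 5, 12, 7] → max 12
[5, 12, 7, 18] → max 18
[12, 7, 18, 9] → max 18
[7, 18, 9, 13] → max 18

19, 19, 20, 20, 20, 20, 12, 12, 18, 18, 18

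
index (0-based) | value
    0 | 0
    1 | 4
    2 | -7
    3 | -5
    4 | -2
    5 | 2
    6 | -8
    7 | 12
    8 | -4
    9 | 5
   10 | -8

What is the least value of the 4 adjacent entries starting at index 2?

Elements at indices 2..5: -7, -5, -2, 2
min(-7, -5, -2, 2) = -7

-7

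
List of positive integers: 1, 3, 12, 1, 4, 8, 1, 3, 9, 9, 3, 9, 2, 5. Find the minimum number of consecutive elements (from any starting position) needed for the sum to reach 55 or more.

Extend right; whenever the sum reaches 55, record the length and shrink from the left:
add 1: running sum 1 < 55
add 3: running sum 4 < 55
add 12: running sum 16 < 55
add 1: running sum 17 < 55
add 4: running sum 21 < 55
add 8: running sum 29 < 55
add 1: running sum 30 < 55
add 3: running sum 33 < 55
add 9: running sum 42 < 55
add 9: running sum 51 < 55
add 3: running sum 54 < 55
add 9: shortest ending here [12, 1, 4, 8, 1, 3, 9, 9, 3, 9] sum 59, len 10
add 2: shortest ending here [12, 1, 4, 8, 1, 3, 9, 9, 3, 9, 2] sum 61, len 11
add 5: shortest ending here [12, 1, 4, 8, 1, 3, 9, 9, 3, 9, 2, 5] sum 66, len 12
Shortest qualifying length: 10.

10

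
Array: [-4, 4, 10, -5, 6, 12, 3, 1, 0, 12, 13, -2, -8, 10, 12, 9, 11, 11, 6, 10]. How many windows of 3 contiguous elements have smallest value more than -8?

15

[-4, 4, 10] → min -4  > -8 ✓
[4, 10, -5] → min -5  > -8 ✓
[10, -5, 6] → min -5  > -8 ✓
[-5, 6, 12] → min -5  > -8 ✓
[6, 12, 3] → min 3  > -8 ✓
[12, 3, 1] → min 1  > -8 ✓
[3, 1, 0] → min 0  > -8 ✓
[1, 0, 12] → min 0  > -8 ✓
[0, 12, 13] → min 0  > -8 ✓
[12, 13, -2] → min -2  > -8 ✓
[13, -2, -8] → min -8
[-2, -8, 10] → min -8
[-8, 10, 12] → min -8
[10, 12, 9] → min 9  > -8 ✓
[12, 9, 11] → min 9  > -8 ✓
[9, 11, 11] → min 9  > -8 ✓
[11, 11, 6] → min 6  > -8 ✓
[11, 6, 10] → min 6  > -8 ✓
15 windows satisfy the condition.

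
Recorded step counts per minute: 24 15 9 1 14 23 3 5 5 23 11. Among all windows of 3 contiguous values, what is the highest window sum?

48

24 15 9 → sum 48
15 9 1 → sum 25
9 1 14 → sum 24
1 14 23 → sum 38
14 23 3 → sum 40
23 3 5 → sum 31
3 5 5 → sum 13
5 5 23 → sum 33
5 23 11 → sum 39
Highest of these is 48.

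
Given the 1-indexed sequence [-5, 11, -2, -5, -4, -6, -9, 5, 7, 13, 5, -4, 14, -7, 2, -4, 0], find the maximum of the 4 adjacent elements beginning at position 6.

Elements at indices 6..9: -6, -9, 5, 7
max(-6, -9, 5, 7) = 7

7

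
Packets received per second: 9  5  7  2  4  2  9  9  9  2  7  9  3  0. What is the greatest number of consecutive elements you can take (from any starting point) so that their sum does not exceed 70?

add 9: [9] sum 9, len 1
add 5: [9, 5] sum 14, len 2
add 7: [9, 5, 7] sum 21, len 3
add 2: [9, 5, 7, 2] sum 23, len 4
add 4: [9, 5, 7, 2, 4] sum 27, len 5
add 2: [9, 5, 7, 2, 4, 2] sum 29, len 6
add 9: [9, 5, 7, 2, 4, 2, 9] sum 38, len 7
add 9: [9, 5, 7, 2, 4, 2, 9, 9] sum 47, len 8
add 9: [9, 5, 7, 2, 4, 2, 9, 9, 9] sum 56, len 9
add 2: [9, 5, 7, 2, 4, 2, 9, 9, 9, 2] sum 58, len 10
add 7: [9, 5, 7, 2, 4, 2, 9, 9, 9, 2, 7] sum 65, len 11
add 9: [5, 7, 2, 4, 2, 9, 9, 9, 2, 7, 9] sum 65, len 11
add 3: [5, 7, 2, 4, 2, 9, 9, 9, 2, 7, 9, 3] sum 68, len 12
add 0: [5, 7, 2, 4, 2, 9, 9, 9, 2, 7, 9, 3, 0] sum 68, len 13
Longest length seen: 13.

13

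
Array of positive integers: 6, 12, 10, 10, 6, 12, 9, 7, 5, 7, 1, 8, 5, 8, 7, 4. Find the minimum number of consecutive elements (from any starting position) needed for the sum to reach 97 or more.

13

Extend right; whenever the sum reaches 97, record the length and shrink from the left:
add 6: running sum 6 < 97
add 12: running sum 18 < 97
add 10: running sum 28 < 97
add 10: running sum 38 < 97
add 6: running sum 44 < 97
add 12: running sum 56 < 97
add 9: running sum 65 < 97
add 7: running sum 72 < 97
add 5: running sum 77 < 97
add 7: running sum 84 < 97
add 1: running sum 85 < 97
add 8: running sum 93 < 97
add 5: shortest ending here [6, 12, 10, 10, 6, 12, 9, 7, 5, 7, 1, 8, 5] sum 98, len 13
add 8: shortest ending here [12, 10, 10, 6, 12, 9, 7, 5, 7, 1, 8, 5, 8] sum 100, len 13
add 7: shortest ending here [12, 10, 10, 6, 12, 9, 7, 5, 7, 1, 8, 5, 8, 7] sum 107, len 14
add 4: shortest ending here [10, 10, 6, 12, 9, 7, 5, 7, 1, 8, 5, 8, 7, 4] sum 99, len 14
Shortest qualifying length: 13.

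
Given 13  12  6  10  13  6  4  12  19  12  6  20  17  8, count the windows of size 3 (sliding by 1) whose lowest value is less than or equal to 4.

13 12 6 → min 6
12 6 10 → min 6
6 10 13 → min 6
10 13 6 → min 6
13 6 4 → min 4  ≤ 4 ✓
6 4 12 → min 4  ≤ 4 ✓
4 12 19 → min 4  ≤ 4 ✓
12 19 12 → min 12
19 12 6 → min 6
12 6 20 → min 6
6 20 17 → min 6
20 17 8 → min 8
3 windows satisfy the condition.

3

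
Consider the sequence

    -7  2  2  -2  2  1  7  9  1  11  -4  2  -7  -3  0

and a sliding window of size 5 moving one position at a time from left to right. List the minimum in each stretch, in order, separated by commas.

-7, -2, -2, -2, 1, 1, -4, -4, -7, -7, -7

-7 2 2 -2 2 → min -7
2 2 -2 2 1 → min -2
2 -2 2 1 7 → min -2
-2 2 1 7 9 → min -2
2 1 7 9 1 → min 1
1 7 9 1 11 → min 1
7 9 1 11 -4 → min -4
9 1 11 -4 2 → min -4
1 11 -4 2 -7 → min -7
11 -4 2 -7 -3 → min -7
-4 2 -7 -3 0 → min -7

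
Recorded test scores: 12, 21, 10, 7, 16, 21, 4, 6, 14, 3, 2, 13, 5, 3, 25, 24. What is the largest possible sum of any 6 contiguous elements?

87

12 21 10 7 16 21 → sum 87
21 10 7 16 21 4 → sum 79
10 7 16 21 4 6 → sum 64
7 16 21 4 6 14 → sum 68
16 21 4 6 14 3 → sum 64
21 4 6 14 3 2 → sum 50
4 6 14 3 2 13 → sum 42
6 14 3 2 13 5 → sum 43
14 3 2 13 5 3 → sum 40
3 2 13 5 3 25 → sum 51
2 13 5 3 25 24 → sum 72
Largest of these is 87.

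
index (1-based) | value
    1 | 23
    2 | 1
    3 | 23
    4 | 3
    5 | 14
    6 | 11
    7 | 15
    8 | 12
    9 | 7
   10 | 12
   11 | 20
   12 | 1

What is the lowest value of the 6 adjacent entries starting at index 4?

Elements at indices 4..9: 3, 14, 11, 15, 12, 7
min(3, 14, 11, 15, 12, 7) = 3

3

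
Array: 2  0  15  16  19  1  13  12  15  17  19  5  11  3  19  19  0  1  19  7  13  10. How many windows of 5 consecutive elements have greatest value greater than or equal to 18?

17

(2, 0, 15, 16, 19) → max 19  ≥ 18 ✓
(0, 15, 16, 19, 1) → max 19  ≥ 18 ✓
(15, 16, 19, 1, 13) → max 19  ≥ 18 ✓
(16, 19, 1, 13, 12) → max 19  ≥ 18 ✓
(19, 1, 13, 12, 15) → max 19  ≥ 18 ✓
(1, 13, 12, 15, 17) → max 17
(13, 12, 15, 17, 19) → max 19  ≥ 18 ✓
(12, 15, 17, 19, 5) → max 19  ≥ 18 ✓
(15, 17, 19, 5, 11) → max 19  ≥ 18 ✓
(17, 19, 5, 11, 3) → max 19  ≥ 18 ✓
(19, 5, 11, 3, 19) → max 19  ≥ 18 ✓
(5, 11, 3, 19, 19) → max 19  ≥ 18 ✓
(11, 3, 19, 19, 0) → max 19  ≥ 18 ✓
(3, 19, 19, 0, 1) → max 19  ≥ 18 ✓
(19, 19, 0, 1, 19) → max 19  ≥ 18 ✓
(19, 0, 1, 19, 7) → max 19  ≥ 18 ✓
(0, 1, 19, 7, 13) → max 19  ≥ 18 ✓
(1, 19, 7, 13, 10) → max 19  ≥ 18 ✓
17 windows satisfy the condition.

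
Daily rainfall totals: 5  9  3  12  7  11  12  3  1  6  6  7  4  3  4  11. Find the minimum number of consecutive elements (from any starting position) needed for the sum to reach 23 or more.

add 5: running sum 5 < 23
add 9: running sum 14 < 23
add 3: running sum 17 < 23
end 3: [9, 3, 12] sum 24, len 3
end 4: [9, 3, 12, 7] sum 31, len 4
end 5: [12, 7, 11] sum 30, len 3
end 6: [11, 12] sum 23, len 2
end 7: [11, 12, 3] sum 26, len 3
end 8: [11, 12, 3, 1] sum 27, len 4
end 9: [11, 12, 3, 1, 6] sum 33, len 5
end 10: [12, 3, 1, 6, 6] sum 28, len 5
end 11: [3, 1, 6, 6, 7] sum 23, len 5
end 12: [6, 6, 7, 4] sum 23, len 4
end 13: [6, 6, 7, 4, 3] sum 26, len 5
end 14: [6, 7, 4, 3, 4] sum 24, len 5
end 15: [7, 4, 3, 4, 11] sum 29, len 5
Shortest qualifying length: 2.

2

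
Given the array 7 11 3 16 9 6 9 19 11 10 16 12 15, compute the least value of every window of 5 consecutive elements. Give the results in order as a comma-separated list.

7 11 3 16 9 → min 3
11 3 16 9 6 → min 3
3 16 9 6 9 → min 3
16 9 6 9 19 → min 6
9 6 9 19 11 → min 6
6 9 19 11 10 → min 6
9 19 11 10 16 → min 9
19 11 10 16 12 → min 10
11 10 16 12 15 → min 10

3, 3, 3, 6, 6, 6, 9, 10, 10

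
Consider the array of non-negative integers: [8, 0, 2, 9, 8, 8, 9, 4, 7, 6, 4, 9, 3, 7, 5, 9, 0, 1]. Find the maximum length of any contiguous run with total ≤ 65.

12

→ 8: sum 8, len 1
→ 0: sum 8, len 2
→ 2: sum 10, len 3
→ 9: sum 19, len 4
→ 8: sum 27, len 5
→ 8: sum 35, len 6
→ 9: sum 44, len 7
→ 4: sum 48, len 8
→ 7: sum 55, len 9
→ 6: sum 61, len 10
→ 4: sum 65, len 11
→ 9 (dropped 8, 0, 2): sum 64, len 9
→ 3 (dropped 9): sum 58, len 9
→ 7: sum 65, len 10
→ 5 (dropped 8): sum 62, len 10
→ 9 (dropped 8): sum 63, len 10
→ 0: sum 63, len 11
→ 1: sum 64, len 12
Longest length seen: 12.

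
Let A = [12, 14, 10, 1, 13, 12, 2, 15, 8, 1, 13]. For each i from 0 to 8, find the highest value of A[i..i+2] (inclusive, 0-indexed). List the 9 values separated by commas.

14, 14, 13, 13, 13, 15, 15, 15, 13

Sliding a size-3 window across the 11 values:
[12, 14, 10] → max 14
[14, 10, 1] → max 14
[10, 1, 13] → max 13
[1, 13, 12] → max 13
[13, 12, 2] → max 13
[12, 2, 15] → max 15
[2, 15, 8] → max 15
[15, 8, 1] → max 15
[8, 1, 13] → max 13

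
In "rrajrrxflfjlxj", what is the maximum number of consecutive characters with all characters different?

add r: [r] len 1
add r (repeat r, move left end past it): [r] len 1
add a: [r, a] len 2
add j: [r, a, j] len 3
add r (repeat r, move left end past it): [a, j, r] len 3
add r (repeat r, move left end past it): [r] len 1
add x: [r, x] len 2
add f: [r, x, f] len 3
add l: [r, x, f, l] len 4
add f (repeat f, move left end past it): [l, f] len 2
add j: [l, f, j] len 3
add l (repeat l, move left end past it): [f, j, l] len 3
add x: [f, j, l, x] len 4
add j (repeat j, move left end past it): [l, x, j] len 3
Longest all-distinct length: 4.

4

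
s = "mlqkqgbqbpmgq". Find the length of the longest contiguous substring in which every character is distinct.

add m: [m] len 1
add l: [m, l] len 2
add q: [m, l, q] len 3
add k: [m, l, q, k] len 4
add q (repeat q, move left end past it): [k, q] len 2
add g: [k, q, g] len 3
add b: [k, q, g, b] len 4
add q (repeat q, move left end past it): [g, b, q] len 3
add b (repeat b, move left end past it): [q, b] len 2
add p: [q, b, p] len 3
add m: [q, b, p, m] len 4
add g: [q, b, p, m, g] len 5
add q (repeat q, move left end past it): [b, p, m, g, q] len 5
Longest all-distinct length: 5.

5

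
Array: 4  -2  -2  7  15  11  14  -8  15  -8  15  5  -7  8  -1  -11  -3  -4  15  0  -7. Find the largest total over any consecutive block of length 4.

47

[4, -2, -2, 7] → sum 7
[-2, -2, 7, 15] → sum 18
[-2, 7, 15, 11] → sum 31
[7, 15, 11, 14] → sum 47
[15, 11, 14, -8] → sum 32
[11, 14, -8, 15] → sum 32
[14, -8, 15, -8] → sum 13
[-8, 15, -8, 15] → sum 14
[15, -8, 15, 5] → sum 27
[-8, 15, 5, -7] → sum 5
[15, 5, -7, 8] → sum 21
[5, -7, 8, -1] → sum 5
[-7, 8, -1, -11] → sum -11
[8, -1, -11, -3] → sum -7
[-1, -11, -3, -4] → sum -19
[-11, -3, -4, 15] → sum -3
[-3, -4, 15, 0] → sum 8
[-4, 15, 0, -7] → sum 4
Largest of these is 47.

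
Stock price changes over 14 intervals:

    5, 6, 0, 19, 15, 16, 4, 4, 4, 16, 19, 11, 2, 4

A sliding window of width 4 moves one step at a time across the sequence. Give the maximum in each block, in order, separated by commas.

[5, 6, 0, 19] → max 19
[6, 0, 19, 15] → max 19
[0, 19, 15, 16] → max 19
[19, 15, 16, 4] → max 19
[15, 16, 4, 4] → max 16
[16, 4, 4, 4] → max 16
[4, 4, 4, 16] → max 16
[4, 4, 16, 19] → max 19
[4, 16, 19, 11] → max 19
[16, 19, 11, 2] → max 19
[19, 11, 2, 4] → max 19

19, 19, 19, 19, 16, 16, 16, 19, 19, 19, 19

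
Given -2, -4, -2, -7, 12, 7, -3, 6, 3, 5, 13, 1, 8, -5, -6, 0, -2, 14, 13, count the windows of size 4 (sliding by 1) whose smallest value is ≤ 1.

15

[-2, -4, -2, -7] → min -7  ≤ 1 ✓
[-4, -2, -7, 12] → min -7  ≤ 1 ✓
[-2, -7, 12, 7] → min -7  ≤ 1 ✓
[-7, 12, 7, -3] → min -7  ≤ 1 ✓
[12, 7, -3, 6] → min -3  ≤ 1 ✓
[7, -3, 6, 3] → min -3  ≤ 1 ✓
[-3, 6, 3, 5] → min -3  ≤ 1 ✓
[6, 3, 5, 13] → min 3
[3, 5, 13, 1] → min 1  ≤ 1 ✓
[5, 13, 1, 8] → min 1  ≤ 1 ✓
[13, 1, 8, -5] → min -5  ≤ 1 ✓
[1, 8, -5, -6] → min -6  ≤ 1 ✓
[8, -5, -6, 0] → min -6  ≤ 1 ✓
[-5, -6, 0, -2] → min -6  ≤ 1 ✓
[-6, 0, -2, 14] → min -6  ≤ 1 ✓
[0, -2, 14, 13] → min -2  ≤ 1 ✓
15 windows satisfy the condition.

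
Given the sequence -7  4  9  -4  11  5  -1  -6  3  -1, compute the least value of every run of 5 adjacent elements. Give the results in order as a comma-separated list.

-7, -4, -4, -6, -6, -6

[-7, 4, 9, -4, 11] → min -7
[4, 9, -4, 11, 5] → min -4
[9, -4, 11, 5, -1] → min -4
[-4, 11, 5, -1, -6] → min -6
[11, 5, -1, -6, 3] → min -6
[5, -1, -6, 3, -1] → min -6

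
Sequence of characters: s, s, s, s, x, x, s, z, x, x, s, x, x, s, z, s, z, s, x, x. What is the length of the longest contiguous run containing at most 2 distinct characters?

7

[s] 1 distinct, len 1
[s, s] 1 distinct, len 2
[s, s, s] 1 distinct, len 3
[s, s, s, s] 1 distinct, len 4
[s, s, s, s, x] 2 distinct, len 5
[s, s, s, s, x, x] 2 distinct, len 6
[s, s, s, s, x, x, s] 2 distinct, len 7
[s, z] 2 distinct, len 2
[z, x] 2 distinct, len 2
[z, x, x] 2 distinct, len 3
[x, x, s] 2 distinct, len 3
[x, x, s, x] 2 distinct, len 4
[x, x, s, x, x] 2 distinct, len 5
[x, x, s, x, x, s] 2 distinct, len 6
[s, z] 2 distinct, len 2
[s, z, s] 2 distinct, len 3
[s, z, s, z] 2 distinct, len 4
[s, z, s, z, s] 2 distinct, len 5
[s, x] 2 distinct, len 2
[s, x, x] 2 distinct, len 3
Longest length with ≤2 distinct: 7.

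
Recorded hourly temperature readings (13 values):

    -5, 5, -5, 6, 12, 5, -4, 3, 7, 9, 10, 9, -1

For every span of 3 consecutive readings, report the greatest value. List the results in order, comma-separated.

[-5, 5, -5] → max 5
[5, -5, 6] → max 6
[-5, 6, 12] → max 12
[6, 12, 5] → max 12
[12, 5, -4] → max 12
[5, -4, 3] → max 5
[-4, 3, 7] → max 7
[3, 7, 9] → max 9
[7, 9, 10] → max 10
[9, 10, 9] → max 10
[10, 9, -1] → max 10

5, 6, 12, 12, 12, 5, 7, 9, 10, 10, 10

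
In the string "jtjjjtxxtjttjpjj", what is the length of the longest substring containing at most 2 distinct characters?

6

[j] 1 distinct, len 1
[j, t] 2 distinct, len 2
[j, t, j] 2 distinct, len 3
[j, t, j, j] 2 distinct, len 4
[j, t, j, j, j] 2 distinct, len 5
[j, t, j, j, j, t] 2 distinct, len 6
[t, x] 2 distinct, len 2
[t, x, x] 2 distinct, len 3
[t, x, x, t] 2 distinct, len 4
[t, j] 2 distinct, len 2
[t, j, t] 2 distinct, len 3
[t, j, t, t] 2 distinct, len 4
[t, j, t, t, j] 2 distinct, len 5
[j, p] 2 distinct, len 2
[j, p, j] 2 distinct, len 3
[j, p, j, j] 2 distinct, len 4
Longest length with ≤2 distinct: 6.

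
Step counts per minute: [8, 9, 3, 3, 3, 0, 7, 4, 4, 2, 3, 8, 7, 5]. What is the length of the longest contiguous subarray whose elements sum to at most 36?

9

[8] sum 8 len 1
[8, 9] sum 17 len 2
[8, 9, 3] sum 20 len 3
[8, 9, 3, 3] sum 23 len 4
[8, 9, 3, 3, 3] sum 26 len 5
[8, 9, 3, 3, 3, 0] sum 26 len 6
[8, 9, 3, 3, 3, 0, 7] sum 33 len 7
[9, 3, 3, 3, 0, 7, 4] sum 29 len 7
[9, 3, 3, 3, 0, 7, 4, 4] sum 33 len 8
[9, 3, 3, 3, 0, 7, 4, 4, 2] sum 35 len 9
[3, 3, 3, 0, 7, 4, 4, 2, 3] sum 29 len 9
[3, 3, 0, 7, 4, 4, 2, 3, 8] sum 34 len 9
[0, 7, 4, 4, 2, 3, 8, 7] sum 35 len 8
[4, 4, 2, 3, 8, 7, 5] sum 33 len 7
Longest length seen: 9.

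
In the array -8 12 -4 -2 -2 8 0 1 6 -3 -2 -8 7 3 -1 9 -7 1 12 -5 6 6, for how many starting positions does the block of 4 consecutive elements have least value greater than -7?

10

-8 12 -4 -2 → min -8
12 -4 -2 -2 → min -4  > -7 ✓
-4 -2 -2 8 → min -4  > -7 ✓
-2 -2 8 0 → min -2  > -7 ✓
-2 8 0 1 → min -2  > -7 ✓
8 0 1 6 → min 0  > -7 ✓
0 1 6 -3 → min -3  > -7 ✓
1 6 -3 -2 → min -3  > -7 ✓
6 -3 -2 -8 → min -8
-3 -2 -8 7 → min -8
-2 -8 7 3 → min -8
-8 7 3 -1 → min -8
7 3 -1 9 → min -1  > -7 ✓
3 -1 9 -7 → min -7
-1 9 -7 1 → min -7
9 -7 1 12 → min -7
-7 1 12 -5 → min -7
1 12 -5 6 → min -5  > -7 ✓
12 -5 6 6 → min -5  > -7 ✓
10 windows satisfy the condition.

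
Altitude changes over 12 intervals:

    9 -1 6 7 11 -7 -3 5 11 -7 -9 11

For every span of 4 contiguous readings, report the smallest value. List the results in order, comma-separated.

9 -1 6 7 → min -1
-1 6 7 11 → min -1
6 7 11 -7 → min -7
7 11 -7 -3 → min -7
11 -7 -3 5 → min -7
-7 -3 5 11 → min -7
-3 5 11 -7 → min -7
5 11 -7 -9 → min -9
11 -7 -9 11 → min -9

-1, -1, -7, -7, -7, -7, -7, -9, -9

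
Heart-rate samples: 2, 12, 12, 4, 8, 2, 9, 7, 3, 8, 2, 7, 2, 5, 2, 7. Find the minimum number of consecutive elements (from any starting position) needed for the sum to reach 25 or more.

Extend right; whenever the sum reaches 25, record the length and shrink from the left:
add 2: running sum 2 < 25
add 12: running sum 14 < 25
end 2: [2, 12, 12] sum 26, len 3
end 3: [12, 12, 4] sum 28, len 3
end 4: [12, 12, 4, 8] sum 36, len 4
end 5: [12, 4, 8, 2] sum 26, len 4
end 6: [12, 4, 8, 2, 9] sum 35, len 5
end 7: [8, 2, 9, 7] sum 26, len 4
end 8: [8, 2, 9, 7, 3] sum 29, len 5
end 9: [9, 7, 3, 8] sum 27, len 4
end 10: [9, 7, 3, 8, 2] sum 29, len 5
end 11: [7, 3, 8, 2, 7] sum 27, len 5
end 12: [7, 3, 8, 2, 7, 2] sum 29, len 6
end 13: [3, 8, 2, 7, 2, 5] sum 27, len 6
end 14: [8, 2, 7, 2, 5, 2] sum 26, len 6
end 15: [2, 7, 2, 5, 2, 7] sum 25, len 6
Shortest qualifying length: 3.

3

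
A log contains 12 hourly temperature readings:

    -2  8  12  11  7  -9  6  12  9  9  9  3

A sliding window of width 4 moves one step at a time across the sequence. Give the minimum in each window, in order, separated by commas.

[-2, 8, 12, 11] → min -2
[8, 12, 11, 7] → min 7
[12, 11, 7, -9] → min -9
[11, 7, -9, 6] → min -9
[7, -9, 6, 12] → min -9
[-9, 6, 12, 9] → min -9
[6, 12, 9, 9] → min 6
[12, 9, 9, 9] → min 9
[9, 9, 9, 3] → min 3

-2, 7, -9, -9, -9, -9, 6, 9, 3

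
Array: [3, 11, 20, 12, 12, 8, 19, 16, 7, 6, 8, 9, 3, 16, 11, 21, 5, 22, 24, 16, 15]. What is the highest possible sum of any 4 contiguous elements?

77

[3, 11, 20, 12] → sum 46
[11, 20, 12, 12] → sum 55
[20, 12, 12, 8] → sum 52
[12, 12, 8, 19] → sum 51
[12, 8, 19, 16] → sum 55
[8, 19, 16, 7] → sum 50
[19, 16, 7, 6] → sum 48
[16, 7, 6, 8] → sum 37
[7, 6, 8, 9] → sum 30
[6, 8, 9, 3] → sum 26
[8, 9, 3, 16] → sum 36
[9, 3, 16, 11] → sum 39
[3, 16, 11, 21] → sum 51
[16, 11, 21, 5] → sum 53
[11, 21, 5, 22] → sum 59
[21, 5, 22, 24] → sum 72
[5, 22, 24, 16] → sum 67
[22, 24, 16, 15] → sum 77
Highest of these is 77.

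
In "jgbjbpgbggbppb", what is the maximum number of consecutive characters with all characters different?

4

add j: [j] len 1
add g: [j, g] len 2
add b: [j, g, b] len 3
add j (repeat j, move left end past it): [g, b, j] len 3
add b (repeat b, move left end past it): [j, b] len 2
add p: [j, b, p] len 3
add g: [j, b, p, g] len 4
add b (repeat b, move left end past it): [p, g, b] len 3
add g (repeat g, move left end past it): [b, g] len 2
add g (repeat g, move left end past it): [g] len 1
add b: [g, b] len 2
add p: [g, b, p] len 3
add p (repeat p, move left end past it): [p] len 1
add b: [p, b] len 2
Longest all-distinct length: 4.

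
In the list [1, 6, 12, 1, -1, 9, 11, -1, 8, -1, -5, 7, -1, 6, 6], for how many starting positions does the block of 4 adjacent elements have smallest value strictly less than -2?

4

(1, 6, 12, 1) → min 1
(6, 12, 1, -1) → min -1
(12, 1, -1, 9) → min -1
(1, -1, 9, 11) → min -1
(-1, 9, 11, -1) → min -1
(9, 11, -1, 8) → min -1
(11, -1, 8, -1) → min -1
(-1, 8, -1, -5) → min -5  < -2 ✓
(8, -1, -5, 7) → min -5  < -2 ✓
(-1, -5, 7, -1) → min -5  < -2 ✓
(-5, 7, -1, 6) → min -5  < -2 ✓
(7, -1, 6, 6) → min -1
4 windows satisfy the condition.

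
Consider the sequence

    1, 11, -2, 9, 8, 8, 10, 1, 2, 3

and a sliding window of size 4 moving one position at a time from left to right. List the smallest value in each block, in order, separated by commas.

-2, -2, -2, 8, 1, 1, 1

1 11 -2 9 → min -2
11 -2 9 8 → min -2
-2 9 8 8 → min -2
9 8 8 10 → min 8
8 8 10 1 → min 1
8 10 1 2 → min 1
10 1 2 3 → min 1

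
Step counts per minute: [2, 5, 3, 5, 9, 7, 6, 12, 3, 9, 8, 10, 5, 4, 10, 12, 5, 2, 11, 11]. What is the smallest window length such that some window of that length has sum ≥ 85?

11

add 2: running sum 2 < 85
add 5: running sum 7 < 85
add 3: running sum 10 < 85
add 5: running sum 15 < 85
add 9: running sum 24 < 85
add 7: running sum 31 < 85
add 6: running sum 37 < 85
add 12: running sum 49 < 85
add 3: running sum 52 < 85
add 9: running sum 61 < 85
add 8: running sum 69 < 85
add 10: running sum 79 < 85
add 5: running sum 84 < 85
add 4: shortest ending here [5, 3, 5, 9, 7, 6, 12, 3, 9, 8, 10, 5, 4] sum 86, len 13
add 10: shortest ending here [5, 9, 7, 6, 12, 3, 9, 8, 10, 5, 4, 10] sum 88, len 12
add 12: shortest ending here [7, 6, 12, 3, 9, 8, 10, 5, 4, 10, 12] sum 86, len 11
add 5: shortest ending here [7, 6, 12, 3, 9, 8, 10, 5, 4, 10, 12, 5] sum 91, len 12
add 2: shortest ending here [6, 12, 3, 9, 8, 10, 5, 4, 10, 12, 5, 2] sum 86, len 12
add 11: shortest ending here [12, 3, 9, 8, 10, 5, 4, 10, 12, 5, 2, 11] sum 91, len 12
add 11: shortest ending here [9, 8, 10, 5, 4, 10, 12, 5, 2, 11, 11] sum 87, len 11
Shortest qualifying length: 11.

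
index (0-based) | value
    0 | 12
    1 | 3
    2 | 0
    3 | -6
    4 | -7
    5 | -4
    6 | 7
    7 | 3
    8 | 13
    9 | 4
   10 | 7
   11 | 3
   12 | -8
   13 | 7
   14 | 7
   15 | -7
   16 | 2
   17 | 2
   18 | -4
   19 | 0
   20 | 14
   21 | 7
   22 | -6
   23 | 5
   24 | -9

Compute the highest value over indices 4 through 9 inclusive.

13

Elements at indices 4..9: -7, -4, 7, 3, 13, 4
max(-7, -4, 7, 3, 13, 4) = 13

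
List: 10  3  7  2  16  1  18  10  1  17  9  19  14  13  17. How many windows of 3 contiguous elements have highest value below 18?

(10, 3, 7) → max 10  < 18 ✓
(3, 7, 2) → max 7  < 18 ✓
(7, 2, 16) → max 16  < 18 ✓
(2, 16, 1) → max 16  < 18 ✓
(16, 1, 18) → max 18
(1, 18, 10) → max 18
(18, 10, 1) → max 18
(10, 1, 17) → max 17  < 18 ✓
(1, 17, 9) → max 17  < 18 ✓
(17, 9, 19) → max 19
(9, 19, 14) → max 19
(19, 14, 13) → max 19
(14, 13, 17) → max 17  < 18 ✓
7 windows satisfy the condition.

7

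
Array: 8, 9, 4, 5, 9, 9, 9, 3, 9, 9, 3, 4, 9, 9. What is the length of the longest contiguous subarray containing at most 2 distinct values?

[8] 1 distinct, len 1
[8, 9] 2 distinct, len 2
[9, 4] 2 distinct, len 2
[4, 5] 2 distinct, len 2
[5, 9] 2 distinct, len 2
[5, 9, 9] 2 distinct, len 3
[5, 9, 9, 9] 2 distinct, len 4
[9, 9, 9, 3] 2 distinct, len 4
[9, 9, 9, 3, 9] 2 distinct, len 5
[9, 9, 9, 3, 9, 9] 2 distinct, len 6
[9, 9, 9, 3, 9, 9, 3] 2 distinct, len 7
[3, 4] 2 distinct, len 2
[4, 9] 2 distinct, len 2
[4, 9, 9] 2 distinct, len 3
Longest length with ≤2 distinct: 7.

7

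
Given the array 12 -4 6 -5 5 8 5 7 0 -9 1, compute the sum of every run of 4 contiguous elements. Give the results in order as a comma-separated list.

9, 2, 14, 13, 25, 20, 3, -1

12 -4 6 -5 → sum 9
-4 6 -5 5 → sum 2
6 -5 5 8 → sum 14
-5 5 8 5 → sum 13
5 8 5 7 → sum 25
8 5 7 0 → sum 20
5 7 0 -9 → sum 3
7 0 -9 1 → sum -1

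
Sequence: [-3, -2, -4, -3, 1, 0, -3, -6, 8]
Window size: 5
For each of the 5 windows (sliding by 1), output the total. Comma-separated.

-11, -8, -9, -11, 0

-3 -2 -4 -3 1 → sum -11
-2 -4 -3 1 0 → sum -8
-4 -3 1 0 -3 → sum -9
-3 1 0 -3 -6 → sum -11
1 0 -3 -6 8 → sum 0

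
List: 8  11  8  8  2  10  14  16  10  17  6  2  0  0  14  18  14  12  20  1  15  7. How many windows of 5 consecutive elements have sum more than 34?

8 11 8 8 2 → sum 37  > 34 ✓
11 8 8 2 10 → sum 39  > 34 ✓
8 8 2 10 14 → sum 42  > 34 ✓
8 2 10 14 16 → sum 50  > 34 ✓
2 10 14 16 10 → sum 52  > 34 ✓
10 14 16 10 17 → sum 67  > 34 ✓
14 16 10 17 6 → sum 63  > 34 ✓
16 10 17 6 2 → sum 51  > 34 ✓
10 17 6 2 0 → sum 35  > 34 ✓
17 6 2 0 0 → sum 25
6 2 0 0 14 → sum 22
2 0 0 14 18 → sum 34
0 0 14 18 14 → sum 46  > 34 ✓
0 14 18 14 12 → sum 58  > 34 ✓
14 18 14 12 20 → sum 78  > 34 ✓
18 14 12 20 1 → sum 65  > 34 ✓
14 12 20 1 15 → sum 62  > 34 ✓
12 20 1 15 7 → sum 55  > 34 ✓
15 windows satisfy the condition.

15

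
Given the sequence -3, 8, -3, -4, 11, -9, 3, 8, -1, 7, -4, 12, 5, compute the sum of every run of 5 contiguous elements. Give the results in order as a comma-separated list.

9, 3, -2, 9, 12, 8, 13, 22, 19

[-3, 8, -3, -4, 11] → sum 9
[8, -3, -4, 11, -9] → sum 3
[-3, -4, 11, -9, 3] → sum -2
[-4, 11, -9, 3, 8] → sum 9
[11, -9, 3, 8, -1] → sum 12
[-9, 3, 8, -1, 7] → sum 8
[3, 8, -1, 7, -4] → sum 13
[8, -1, 7, -4, 12] → sum 22
[-1, 7, -4, 12, 5] → sum 19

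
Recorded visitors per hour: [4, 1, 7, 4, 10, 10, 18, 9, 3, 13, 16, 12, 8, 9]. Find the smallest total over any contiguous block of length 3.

12

[4, 1, 7] → sum 12
[1, 7, 4] → sum 12
[7, 4, 10] → sum 21
[4, 10, 10] → sum 24
[10, 10, 18] → sum 38
[10, 18, 9] → sum 37
[18, 9, 3] → sum 30
[9, 3, 13] → sum 25
[3, 13, 16] → sum 32
[13, 16, 12] → sum 41
[16, 12, 8] → sum 36
[12, 8, 9] → sum 29
Smallest of these is 12.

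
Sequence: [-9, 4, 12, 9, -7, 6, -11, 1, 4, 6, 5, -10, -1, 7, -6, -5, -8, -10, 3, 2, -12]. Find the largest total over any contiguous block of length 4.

20

Window sums for each of the 18 positions:
(-9, 4, 12, 9) → sum 16
(4, 12, 9, -7) → sum 18
(12, 9, -7, 6) → sum 20
(9, -7, 6, -11) → sum -3
(-7, 6, -11, 1) → sum -11
(6, -11, 1, 4) → sum 0
(-11, 1, 4, 6) → sum 0
(1, 4, 6, 5) → sum 16
(4, 6, 5, -10) → sum 5
(6, 5, -10, -1) → sum 0
(5, -10, -1, 7) → sum 1
(-10, -1, 7, -6) → sum -10
(-1, 7, -6, -5) → sum -5
(7, -6, -5, -8) → sum -12
(-6, -5, -8, -10) → sum -29
(-5, -8, -10, 3) → sum -20
(-8, -10, 3, 2) → sum -13
(-10, 3, 2, -12) → sum -17
Largest of these is 20.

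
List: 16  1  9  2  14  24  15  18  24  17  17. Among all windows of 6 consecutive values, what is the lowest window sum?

65

16 1 9 2 14 24 → sum 66
1 9 2 14 24 15 → sum 65
9 2 14 24 15 18 → sum 82
2 14 24 15 18 24 → sum 97
14 24 15 18 24 17 → sum 112
24 15 18 24 17 17 → sum 115
Lowest of these is 65.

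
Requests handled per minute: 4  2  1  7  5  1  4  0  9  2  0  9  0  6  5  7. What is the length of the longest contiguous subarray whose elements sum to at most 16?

6

[4] sum 4 len 1
[4, 2] sum 6 len 2
[4, 2, 1] sum 7 len 3
[4, 2, 1, 7] sum 14 len 4
[2, 1, 7, 5] sum 15 len 4
[2, 1, 7, 5, 1] sum 16 len 5
[5, 1, 4] sum 10 len 3
[5, 1, 4, 0] sum 10 len 4
[1, 4, 0, 9] sum 14 len 4
[1, 4, 0, 9, 2] sum 16 len 5
[1, 4, 0, 9, 2, 0] sum 16 len 6
[2, 0, 9] sum 11 len 3
[2, 0, 9, 0] sum 11 len 4
[0, 9, 0, 6] sum 15 len 4
[0, 6, 5] sum 11 len 3
[5, 7] sum 12 len 2
Longest length seen: 6.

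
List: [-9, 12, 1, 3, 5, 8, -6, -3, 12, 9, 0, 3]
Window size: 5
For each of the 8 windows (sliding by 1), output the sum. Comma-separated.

12, 29, 11, 7, 16, 20, 12, 21

-9 12 1 3 5 → sum 12
12 1 3 5 8 → sum 29
1 3 5 8 -6 → sum 11
3 5 8 -6 -3 → sum 7
5 8 -6 -3 12 → sum 16
8 -6 -3 12 9 → sum 20
-6 -3 12 9 0 → sum 12
-3 12 9 0 3 → sum 21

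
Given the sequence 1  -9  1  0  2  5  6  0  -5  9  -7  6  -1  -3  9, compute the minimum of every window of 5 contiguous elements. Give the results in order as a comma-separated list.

(1, -9, 1, 0, 2) → min -9
(-9, 1, 0, 2, 5) → min -9
(1, 0, 2, 5, 6) → min 0
(0, 2, 5, 6, 0) → min 0
(2, 5, 6, 0, -5) → min -5
(5, 6, 0, -5, 9) → min -5
(6, 0, -5, 9, -7) → min -7
(0, -5, 9, -7, 6) → min -7
(-5, 9, -7, 6, -1) → min -7
(9, -7, 6, -1, -3) → min -7
(-7, 6, -1, -3, 9) → min -7

-9, -9, 0, 0, -5, -5, -7, -7, -7, -7, -7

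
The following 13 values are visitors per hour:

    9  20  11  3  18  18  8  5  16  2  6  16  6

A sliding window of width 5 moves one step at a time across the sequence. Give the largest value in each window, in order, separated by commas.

(9, 20, 11, 3, 18) → max 20
(20, 11, 3, 18, 18) → max 20
(11, 3, 18, 18, 8) → max 18
(3, 18, 18, 8, 5) → max 18
(18, 18, 8, 5, 16) → max 18
(18, 8, 5, 16, 2) → max 18
(8, 5, 16, 2, 6) → max 16
(5, 16, 2, 6, 16) → max 16
(16, 2, 6, 16, 6) → max 16

20, 20, 18, 18, 18, 18, 16, 16, 16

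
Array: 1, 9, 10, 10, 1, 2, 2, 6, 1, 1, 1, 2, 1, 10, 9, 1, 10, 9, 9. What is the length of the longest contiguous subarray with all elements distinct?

add 1: [1] len 1
add 9: [1, 9] len 2
add 10: [1, 9, 10] len 3
add 10 (repeat 10, move left end past it): [10] len 1
add 1: [10, 1] len 2
add 2: [10, 1, 2] len 3
add 2 (repeat 2, move left end past it): [2] len 1
add 6: [2, 6] len 2
add 1: [2, 6, 1] len 3
add 1 (repeat 1, move left end past it): [1] len 1
add 1 (repeat 1, move left end past it): [1] len 1
add 2: [1, 2] len 2
add 1 (repeat 1, move left end past it): [2, 1] len 2
add 10: [2, 1, 10] len 3
add 9: [2, 1, 10, 9] len 4
add 1 (repeat 1, move left end past it): [10, 9, 1] len 3
add 10 (repeat 10, move left end past it): [9, 1, 10] len 3
add 9 (repeat 9, move left end past it): [1, 10, 9] len 3
add 9 (repeat 9, move left end past it): [9] len 1
Longest all-distinct length: 4.

4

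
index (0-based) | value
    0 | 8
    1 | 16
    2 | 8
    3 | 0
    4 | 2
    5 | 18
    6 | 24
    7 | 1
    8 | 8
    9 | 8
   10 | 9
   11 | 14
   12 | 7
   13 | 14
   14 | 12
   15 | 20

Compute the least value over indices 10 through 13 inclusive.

Elements at indices 10..13: 9, 14, 7, 14
min(9, 14, 7, 14) = 7

7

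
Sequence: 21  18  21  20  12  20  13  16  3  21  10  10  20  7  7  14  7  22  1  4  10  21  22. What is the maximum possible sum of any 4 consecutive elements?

80

Each size-4 window and its sum:
21 18 21 20 → sum 80
18 21 20 12 → sum 71
21 20 12 20 → sum 73
20 12 20 13 → sum 65
12 20 13 16 → sum 61
20 13 16 3 → sum 52
13 16 3 21 → sum 53
16 3 21 10 → sum 50
3 21 10 10 → sum 44
21 10 10 20 → sum 61
10 10 20 7 → sum 47
10 20 7 7 → sum 44
20 7 7 14 → sum 48
7 7 14 7 → sum 35
7 14 7 22 → sum 50
14 7 22 1 → sum 44
7 22 1 4 → sum 34
22 1 4 10 → sum 37
1 4 10 21 → sum 36
4 10 21 22 → sum 57
Maximum of these is 80.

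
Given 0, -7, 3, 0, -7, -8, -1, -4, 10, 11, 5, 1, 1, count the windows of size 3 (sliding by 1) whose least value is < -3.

8

[0, -7, 3] → min -7  < -3 ✓
[-7, 3, 0] → min -7  < -3 ✓
[3, 0, -7] → min -7  < -3 ✓
[0, -7, -8] → min -8  < -3 ✓
[-7, -8, -1] → min -8  < -3 ✓
[-8, -1, -4] → min -8  < -3 ✓
[-1, -4, 10] → min -4  < -3 ✓
[-4, 10, 11] → min -4  < -3 ✓
[10, 11, 5] → min 5
[11, 5, 1] → min 1
[5, 1, 1] → min 1
8 windows satisfy the condition.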